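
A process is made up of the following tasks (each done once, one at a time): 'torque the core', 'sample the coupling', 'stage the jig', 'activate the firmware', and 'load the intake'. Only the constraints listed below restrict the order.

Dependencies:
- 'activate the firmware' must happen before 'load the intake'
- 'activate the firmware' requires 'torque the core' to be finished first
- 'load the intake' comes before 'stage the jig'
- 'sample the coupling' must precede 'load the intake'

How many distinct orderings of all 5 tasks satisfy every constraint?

The tasks with no prerequisites are 'torque the core', 'sample the coupling'; any of them can be placed first.
Enumerating by repeatedly choosing an available task (one whose prerequisites are all placed) gives 3 distinct complete orderings.

3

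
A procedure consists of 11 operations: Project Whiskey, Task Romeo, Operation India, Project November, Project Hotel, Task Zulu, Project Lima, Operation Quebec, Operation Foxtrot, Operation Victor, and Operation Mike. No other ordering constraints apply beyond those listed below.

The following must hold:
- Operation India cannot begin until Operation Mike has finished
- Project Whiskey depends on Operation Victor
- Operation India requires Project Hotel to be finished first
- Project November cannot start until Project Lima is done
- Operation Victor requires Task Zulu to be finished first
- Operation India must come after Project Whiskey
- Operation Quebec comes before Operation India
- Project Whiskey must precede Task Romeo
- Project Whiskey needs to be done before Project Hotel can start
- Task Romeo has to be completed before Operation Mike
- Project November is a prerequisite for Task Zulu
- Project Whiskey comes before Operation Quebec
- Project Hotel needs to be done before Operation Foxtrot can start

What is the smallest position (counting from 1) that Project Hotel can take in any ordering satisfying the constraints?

Every operation that must precede Project Hotel has to come before it. Tracing all chains that end at Project Hotel, those operations are: Project Whiskey, Project November, Task Zulu, Project Lima, Operation Victor — 5 in total.
With 5 mandatory predecessors, the earliest Project Hotel can sit is position 5+1 = 6, and placing just those 5 first achieves it.

6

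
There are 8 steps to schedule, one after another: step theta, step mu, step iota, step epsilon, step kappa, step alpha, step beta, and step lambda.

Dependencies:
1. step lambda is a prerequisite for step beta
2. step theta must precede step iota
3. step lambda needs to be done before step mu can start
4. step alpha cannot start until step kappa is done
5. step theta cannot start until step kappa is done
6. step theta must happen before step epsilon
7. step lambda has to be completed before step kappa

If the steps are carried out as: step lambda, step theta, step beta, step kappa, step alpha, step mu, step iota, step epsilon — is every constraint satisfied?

The sequence places step theta ahead of step kappa.
That contradicts the constraint that step kappa must precede step theta.

No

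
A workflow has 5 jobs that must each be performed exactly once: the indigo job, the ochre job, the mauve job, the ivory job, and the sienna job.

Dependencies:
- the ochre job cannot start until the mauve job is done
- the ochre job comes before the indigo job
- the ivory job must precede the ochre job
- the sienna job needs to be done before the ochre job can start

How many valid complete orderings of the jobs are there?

The jobs with no prerequisites are the mauve job, the ivory job, the sienna job; any of them can be placed first.
Counting all ways to extend the partial order to a total order gives 6.

6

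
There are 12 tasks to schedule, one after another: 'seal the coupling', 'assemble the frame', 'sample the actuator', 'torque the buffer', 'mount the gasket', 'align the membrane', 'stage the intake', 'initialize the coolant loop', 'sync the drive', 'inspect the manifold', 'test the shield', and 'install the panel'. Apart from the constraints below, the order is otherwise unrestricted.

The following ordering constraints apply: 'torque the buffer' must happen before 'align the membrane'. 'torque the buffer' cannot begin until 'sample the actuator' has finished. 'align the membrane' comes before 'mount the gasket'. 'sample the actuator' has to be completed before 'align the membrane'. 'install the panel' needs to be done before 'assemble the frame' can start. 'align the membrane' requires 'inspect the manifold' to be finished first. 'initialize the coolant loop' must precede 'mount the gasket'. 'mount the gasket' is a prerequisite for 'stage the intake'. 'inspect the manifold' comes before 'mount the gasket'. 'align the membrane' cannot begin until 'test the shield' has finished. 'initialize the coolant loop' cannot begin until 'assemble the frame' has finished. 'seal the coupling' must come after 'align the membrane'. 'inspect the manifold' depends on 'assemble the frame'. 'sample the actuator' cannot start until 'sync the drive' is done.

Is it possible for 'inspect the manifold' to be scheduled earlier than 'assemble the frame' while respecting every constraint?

The constraints give a chain 'assemble the frame' → 'inspect the manifold', which forces 'assemble the frame' before 'inspect the manifold'.
So no valid ordering can have 'inspect the manifold' before 'assemble the frame'.

No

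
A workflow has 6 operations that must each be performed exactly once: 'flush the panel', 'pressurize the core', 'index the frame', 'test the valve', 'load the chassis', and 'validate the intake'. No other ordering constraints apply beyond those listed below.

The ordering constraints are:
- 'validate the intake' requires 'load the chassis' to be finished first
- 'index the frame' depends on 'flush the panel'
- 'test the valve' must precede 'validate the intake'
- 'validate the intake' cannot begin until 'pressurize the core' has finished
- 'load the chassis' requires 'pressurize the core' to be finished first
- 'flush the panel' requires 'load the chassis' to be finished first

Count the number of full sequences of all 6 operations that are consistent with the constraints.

The operations with no prerequisites are 'pressurize the core', 'test the valve'; any of them can be placed first.
Counting all ways to extend the partial order to a total order gives 12.

12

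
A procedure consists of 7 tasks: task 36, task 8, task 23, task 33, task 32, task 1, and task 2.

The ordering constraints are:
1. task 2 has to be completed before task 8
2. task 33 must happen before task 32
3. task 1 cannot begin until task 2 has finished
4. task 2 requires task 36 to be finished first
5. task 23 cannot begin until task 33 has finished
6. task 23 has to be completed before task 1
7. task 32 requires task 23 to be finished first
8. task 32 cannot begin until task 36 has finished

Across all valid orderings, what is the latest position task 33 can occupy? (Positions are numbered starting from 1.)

Every task that must follow task 33 has to come after it. Tracing all chains starting from task 33, those tasks are: task 23, task 32, task 1 — 3 in total.
With 3 mandatory successors out of 7 tasks total, the latest slot for task 33 is 7−3 = 4, and it's reachable by doing all non-successors before task 33.

4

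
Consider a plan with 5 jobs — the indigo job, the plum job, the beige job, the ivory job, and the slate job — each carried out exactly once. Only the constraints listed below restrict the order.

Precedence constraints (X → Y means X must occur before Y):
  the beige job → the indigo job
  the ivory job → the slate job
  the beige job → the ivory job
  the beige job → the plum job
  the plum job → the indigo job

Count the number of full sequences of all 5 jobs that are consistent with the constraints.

6

Only the beige job has no prerequisites, so it must go first.
Systematically extending each partial ordering one job at a time and counting, there are 6 complete orderings.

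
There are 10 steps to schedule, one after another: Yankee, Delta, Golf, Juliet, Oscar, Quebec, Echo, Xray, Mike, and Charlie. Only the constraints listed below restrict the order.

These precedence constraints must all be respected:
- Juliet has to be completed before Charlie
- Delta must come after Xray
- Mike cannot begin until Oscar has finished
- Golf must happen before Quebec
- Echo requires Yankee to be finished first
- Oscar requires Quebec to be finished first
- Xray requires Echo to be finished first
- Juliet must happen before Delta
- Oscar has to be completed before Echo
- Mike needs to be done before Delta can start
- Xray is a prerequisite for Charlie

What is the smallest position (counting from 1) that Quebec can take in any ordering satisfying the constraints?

The only step forced before Quebec (directly or transitively) is Golf.
With 1 mandatory predecessor, the earliest Quebec can sit is position 1+1 = 2, and placing just that one first achieves it.

2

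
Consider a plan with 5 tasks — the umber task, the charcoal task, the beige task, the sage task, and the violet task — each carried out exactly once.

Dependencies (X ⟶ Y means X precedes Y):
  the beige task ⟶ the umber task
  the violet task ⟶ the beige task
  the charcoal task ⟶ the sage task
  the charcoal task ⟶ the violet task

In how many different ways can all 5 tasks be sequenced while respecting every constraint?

The charcoal task is the only task with nothing required before it, so every ordering starts there.
Enumerating by repeatedly choosing an available task (one whose prerequisites are all placed) gives 4 distinct complete orderings.

4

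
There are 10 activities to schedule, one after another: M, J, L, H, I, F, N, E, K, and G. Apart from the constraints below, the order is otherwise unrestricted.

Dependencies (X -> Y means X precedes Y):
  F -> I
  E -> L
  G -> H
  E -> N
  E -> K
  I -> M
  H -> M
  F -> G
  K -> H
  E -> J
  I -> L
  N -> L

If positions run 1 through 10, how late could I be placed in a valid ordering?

Following every chain forward from I, the activities that must come later are M, L — 2 of them.
So at least 2 activities follow I, putting I no later than position 8. That position is achievable by scheduling everything else first.

8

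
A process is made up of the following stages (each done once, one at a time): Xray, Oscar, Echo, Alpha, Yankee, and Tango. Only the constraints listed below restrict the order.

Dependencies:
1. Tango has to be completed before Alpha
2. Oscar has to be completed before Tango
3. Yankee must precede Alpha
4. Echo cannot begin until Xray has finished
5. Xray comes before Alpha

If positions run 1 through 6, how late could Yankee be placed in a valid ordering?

The only stage forced after Yankee (directly or by a chain) is Alpha.
With 1 mandatory successor out of 6 stages total, the latest slot for Yankee is 6−1 = 5, and it's reachable by doing all non-successors before Yankee.

5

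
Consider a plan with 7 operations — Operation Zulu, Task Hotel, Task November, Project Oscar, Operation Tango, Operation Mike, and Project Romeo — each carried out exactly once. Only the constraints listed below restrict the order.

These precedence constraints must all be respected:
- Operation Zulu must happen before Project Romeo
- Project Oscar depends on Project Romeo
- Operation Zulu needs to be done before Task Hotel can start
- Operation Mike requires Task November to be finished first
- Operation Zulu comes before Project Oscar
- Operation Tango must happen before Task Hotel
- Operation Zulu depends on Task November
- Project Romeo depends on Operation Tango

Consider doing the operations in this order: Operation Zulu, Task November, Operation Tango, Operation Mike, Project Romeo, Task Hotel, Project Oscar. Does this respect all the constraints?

In the proposed order, Operation Zulu appears before Task November.
Since Task November is required before Operation Zulu, the ordering is invalid.

No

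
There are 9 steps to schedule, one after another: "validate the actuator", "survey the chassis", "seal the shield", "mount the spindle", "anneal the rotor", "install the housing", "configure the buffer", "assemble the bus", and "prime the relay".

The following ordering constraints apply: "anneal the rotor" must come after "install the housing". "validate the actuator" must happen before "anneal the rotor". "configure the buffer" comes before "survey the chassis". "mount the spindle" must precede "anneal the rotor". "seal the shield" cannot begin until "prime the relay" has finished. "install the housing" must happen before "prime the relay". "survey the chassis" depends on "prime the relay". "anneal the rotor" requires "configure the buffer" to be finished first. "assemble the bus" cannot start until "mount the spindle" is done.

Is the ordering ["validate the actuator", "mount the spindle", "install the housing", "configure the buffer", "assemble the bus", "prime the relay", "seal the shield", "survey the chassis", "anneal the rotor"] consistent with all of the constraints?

Every stated constraint is respected: "validate the actuator" sits at position 1, ahead of "anneal the rotor" at position 9, and each of the other listed pairs likewise has the predecessor earlier in the sequence.

Yes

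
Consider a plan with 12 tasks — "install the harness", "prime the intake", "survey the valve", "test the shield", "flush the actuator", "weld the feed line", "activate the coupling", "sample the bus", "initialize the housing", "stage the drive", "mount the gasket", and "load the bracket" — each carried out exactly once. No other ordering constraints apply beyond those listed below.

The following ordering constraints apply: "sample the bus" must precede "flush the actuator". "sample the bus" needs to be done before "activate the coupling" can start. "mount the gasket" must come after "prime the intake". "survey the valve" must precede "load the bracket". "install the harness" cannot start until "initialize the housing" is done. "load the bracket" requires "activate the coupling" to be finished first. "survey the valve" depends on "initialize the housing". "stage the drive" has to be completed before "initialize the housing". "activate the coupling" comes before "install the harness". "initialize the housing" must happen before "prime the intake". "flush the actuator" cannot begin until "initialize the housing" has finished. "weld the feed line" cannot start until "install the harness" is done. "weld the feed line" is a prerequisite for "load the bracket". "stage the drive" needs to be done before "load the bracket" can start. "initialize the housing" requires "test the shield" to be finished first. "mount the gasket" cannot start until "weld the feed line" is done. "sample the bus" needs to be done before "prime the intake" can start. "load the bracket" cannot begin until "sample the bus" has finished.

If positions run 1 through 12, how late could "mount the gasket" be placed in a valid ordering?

12

Nothing depends on "mount the gasket", so it can be the final task, position 12.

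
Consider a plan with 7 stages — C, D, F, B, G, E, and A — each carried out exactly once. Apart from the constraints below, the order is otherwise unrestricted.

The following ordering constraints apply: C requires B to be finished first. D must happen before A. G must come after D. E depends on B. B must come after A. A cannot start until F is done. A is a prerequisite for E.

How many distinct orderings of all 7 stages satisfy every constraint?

22

The stages with no prerequisites are D, F; any of them can be placed first.
Systematically extending each partial ordering one stage at a time and counting, there are 22 complete orderings.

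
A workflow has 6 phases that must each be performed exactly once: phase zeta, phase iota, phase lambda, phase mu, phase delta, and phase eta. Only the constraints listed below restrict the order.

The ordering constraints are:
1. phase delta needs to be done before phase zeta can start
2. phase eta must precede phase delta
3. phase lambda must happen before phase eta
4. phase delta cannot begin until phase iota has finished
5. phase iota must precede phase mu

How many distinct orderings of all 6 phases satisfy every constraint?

The phases with no prerequisites are phase iota, phase lambda; any of them can be placed first.
Enumerating by repeatedly choosing an available phase (one whose prerequisites are all placed) gives 12 distinct complete orderings.

12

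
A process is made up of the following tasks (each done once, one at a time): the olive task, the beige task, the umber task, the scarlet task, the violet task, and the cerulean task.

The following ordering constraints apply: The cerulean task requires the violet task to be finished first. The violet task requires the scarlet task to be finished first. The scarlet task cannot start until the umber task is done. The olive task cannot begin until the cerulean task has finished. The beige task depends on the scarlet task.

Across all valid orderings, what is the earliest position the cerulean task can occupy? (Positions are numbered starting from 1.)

4

Working backwards through the constraints from the cerulean task, its full set of required predecessors is the umber task, the scarlet task, the violet task — 3 of them.
With 3 mandatory predecessors, the earliest the cerulean task can sit is position 3+1 = 4, and placing just those 3 first achieves it.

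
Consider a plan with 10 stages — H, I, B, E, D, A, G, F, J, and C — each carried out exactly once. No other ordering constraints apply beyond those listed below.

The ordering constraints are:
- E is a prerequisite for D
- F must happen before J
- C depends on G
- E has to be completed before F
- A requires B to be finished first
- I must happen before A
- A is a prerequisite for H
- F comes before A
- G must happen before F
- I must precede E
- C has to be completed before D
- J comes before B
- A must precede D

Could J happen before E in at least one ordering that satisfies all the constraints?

There is a dependency chain E → F → J, so J always comes after E.
Hence J can never be scheduled before E.

No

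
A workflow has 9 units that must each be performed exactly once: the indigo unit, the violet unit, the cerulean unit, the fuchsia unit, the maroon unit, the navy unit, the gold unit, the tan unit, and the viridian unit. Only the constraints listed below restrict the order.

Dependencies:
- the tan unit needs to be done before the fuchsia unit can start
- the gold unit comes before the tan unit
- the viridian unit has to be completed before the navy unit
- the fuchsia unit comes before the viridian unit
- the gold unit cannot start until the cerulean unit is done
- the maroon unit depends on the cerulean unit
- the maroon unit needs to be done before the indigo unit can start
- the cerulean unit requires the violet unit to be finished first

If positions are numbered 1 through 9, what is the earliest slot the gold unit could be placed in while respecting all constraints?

3

Every unit that must precede the gold unit has to come before it. Tracing all chains that end at the gold unit, those units are: the violet unit, the cerulean unit — 2 in total.
With 2 mandatory predecessors, the earliest the gold unit can sit is position 2+1 = 3, and placing just those 2 first achieves it.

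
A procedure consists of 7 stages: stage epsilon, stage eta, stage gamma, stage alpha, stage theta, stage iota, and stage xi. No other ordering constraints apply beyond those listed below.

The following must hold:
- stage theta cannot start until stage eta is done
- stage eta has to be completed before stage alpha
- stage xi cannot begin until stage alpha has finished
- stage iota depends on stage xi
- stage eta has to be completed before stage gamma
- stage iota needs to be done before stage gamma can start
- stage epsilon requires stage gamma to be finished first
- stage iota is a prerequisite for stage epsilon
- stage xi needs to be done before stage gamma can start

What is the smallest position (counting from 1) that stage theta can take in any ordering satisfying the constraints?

2

Working backwards through the constraints from stage theta, its only required predecessor is stage eta.
So at minimum 1 stage comes before stage theta, putting stage theta no earlier than position 2. That position is achievable by scheduling exactly that predecessor first.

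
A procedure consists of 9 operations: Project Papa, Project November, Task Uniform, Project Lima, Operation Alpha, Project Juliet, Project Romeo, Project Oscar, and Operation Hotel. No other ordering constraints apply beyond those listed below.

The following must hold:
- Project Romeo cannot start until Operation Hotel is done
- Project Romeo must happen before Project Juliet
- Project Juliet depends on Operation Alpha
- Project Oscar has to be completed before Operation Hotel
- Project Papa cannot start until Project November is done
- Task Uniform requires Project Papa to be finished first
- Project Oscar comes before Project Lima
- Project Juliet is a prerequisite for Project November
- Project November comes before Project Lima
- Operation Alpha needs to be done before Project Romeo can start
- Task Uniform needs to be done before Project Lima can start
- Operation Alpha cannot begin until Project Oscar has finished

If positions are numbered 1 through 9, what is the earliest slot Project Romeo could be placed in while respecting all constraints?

4

The operations that are forced before Project Romeo, directly or transitively, are Operation Alpha, Project Oscar, Operation Hotel. That's 3 operations.
So at minimum 3 operations come before Project Romeo, putting Project Romeo no earlier than position 4. That position is achievable by scheduling exactly those predecessors first.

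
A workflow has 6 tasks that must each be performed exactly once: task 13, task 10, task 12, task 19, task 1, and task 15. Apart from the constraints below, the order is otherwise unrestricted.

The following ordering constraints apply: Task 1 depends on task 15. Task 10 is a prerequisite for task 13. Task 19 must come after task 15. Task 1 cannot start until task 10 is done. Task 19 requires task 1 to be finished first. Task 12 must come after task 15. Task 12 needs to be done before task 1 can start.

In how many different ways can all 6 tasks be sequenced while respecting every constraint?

2 tasks have no prerequisites (task 10, task 15), so any of them could come first.
Enumerating by repeatedly choosing an available task (one whose prerequisites are all placed) gives 12 distinct complete orderings.

12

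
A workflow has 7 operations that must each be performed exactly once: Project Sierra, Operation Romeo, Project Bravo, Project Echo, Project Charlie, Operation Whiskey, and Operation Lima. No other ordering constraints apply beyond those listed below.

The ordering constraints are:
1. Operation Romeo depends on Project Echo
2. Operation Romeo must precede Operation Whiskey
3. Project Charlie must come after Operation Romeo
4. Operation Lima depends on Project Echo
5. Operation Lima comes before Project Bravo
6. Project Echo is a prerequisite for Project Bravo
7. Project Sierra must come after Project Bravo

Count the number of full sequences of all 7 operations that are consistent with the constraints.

Only Project Echo has no prerequisites, so it must go first.
Counting all ways to extend the partial order to a total order gives 40.

40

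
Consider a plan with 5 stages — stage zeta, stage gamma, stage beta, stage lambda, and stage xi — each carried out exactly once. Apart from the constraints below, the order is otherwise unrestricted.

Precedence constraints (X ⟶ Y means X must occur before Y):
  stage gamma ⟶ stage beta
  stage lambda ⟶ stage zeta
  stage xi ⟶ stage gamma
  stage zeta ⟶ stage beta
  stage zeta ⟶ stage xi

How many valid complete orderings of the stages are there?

1

Stage lambda is the only stage with nothing required before it, so every ordering starts there.
Every stage is then forced in turn, so only 1 complete ordering is consistent with the constraints.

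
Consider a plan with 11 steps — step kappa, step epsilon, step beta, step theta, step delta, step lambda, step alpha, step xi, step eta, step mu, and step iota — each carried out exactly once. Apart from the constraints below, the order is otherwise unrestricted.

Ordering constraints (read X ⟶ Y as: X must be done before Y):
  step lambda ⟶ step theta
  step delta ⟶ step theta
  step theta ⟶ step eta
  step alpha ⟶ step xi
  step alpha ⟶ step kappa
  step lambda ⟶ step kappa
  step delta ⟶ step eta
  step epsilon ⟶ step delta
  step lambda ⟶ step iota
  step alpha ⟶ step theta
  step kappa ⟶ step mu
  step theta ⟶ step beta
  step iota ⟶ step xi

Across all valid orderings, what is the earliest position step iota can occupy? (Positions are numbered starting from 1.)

2

The only step forced before step iota (directly or transitively) is step lambda.
So at minimum 1 step comes before step iota, putting step iota no earlier than position 2. That position is achievable by scheduling exactly that predecessor first.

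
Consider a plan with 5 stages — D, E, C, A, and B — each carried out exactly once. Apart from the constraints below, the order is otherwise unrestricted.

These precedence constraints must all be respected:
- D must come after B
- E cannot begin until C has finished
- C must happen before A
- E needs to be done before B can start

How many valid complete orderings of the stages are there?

4

C is the only stage with nothing required before it, so every ordering starts there.
Counting all ways to extend the partial order to a total order gives 4.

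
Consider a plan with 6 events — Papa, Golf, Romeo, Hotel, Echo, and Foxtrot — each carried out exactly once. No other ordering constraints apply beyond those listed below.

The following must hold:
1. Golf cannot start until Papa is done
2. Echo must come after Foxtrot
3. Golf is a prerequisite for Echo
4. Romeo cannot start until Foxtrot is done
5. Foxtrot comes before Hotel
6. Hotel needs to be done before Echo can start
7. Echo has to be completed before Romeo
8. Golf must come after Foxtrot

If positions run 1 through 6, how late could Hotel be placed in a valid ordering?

The events that are forced after Hotel, directly or by a chain of constraints, are Romeo, Echo. That's 2 events.
So at least 2 events follow Hotel, putting Hotel no later than position 4. That position is achievable by scheduling everything else first.

4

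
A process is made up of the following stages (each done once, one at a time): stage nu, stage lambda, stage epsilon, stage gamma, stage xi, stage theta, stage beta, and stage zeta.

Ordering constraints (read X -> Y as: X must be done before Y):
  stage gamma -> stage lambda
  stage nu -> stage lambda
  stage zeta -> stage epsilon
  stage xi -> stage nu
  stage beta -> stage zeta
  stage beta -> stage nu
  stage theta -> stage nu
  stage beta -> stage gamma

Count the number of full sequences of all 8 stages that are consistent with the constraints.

3 stages have no prerequisites (stage xi, stage theta, stage beta), so any of them could come first.
Enumerating by repeatedly choosing an available stage (one whose prerequisites are all placed) gives 298 distinct complete orderings.

298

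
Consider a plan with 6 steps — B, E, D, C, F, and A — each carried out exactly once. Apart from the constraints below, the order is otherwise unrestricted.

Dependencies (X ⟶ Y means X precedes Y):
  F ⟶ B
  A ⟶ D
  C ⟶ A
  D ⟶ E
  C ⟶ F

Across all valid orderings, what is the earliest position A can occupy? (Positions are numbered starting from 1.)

2

Working backwards through the constraints from A, its only required predecessor is C.
With 1 mandatory predecessor, the earliest A can sit is position 1+1 = 2, and placing just that one first achieves it.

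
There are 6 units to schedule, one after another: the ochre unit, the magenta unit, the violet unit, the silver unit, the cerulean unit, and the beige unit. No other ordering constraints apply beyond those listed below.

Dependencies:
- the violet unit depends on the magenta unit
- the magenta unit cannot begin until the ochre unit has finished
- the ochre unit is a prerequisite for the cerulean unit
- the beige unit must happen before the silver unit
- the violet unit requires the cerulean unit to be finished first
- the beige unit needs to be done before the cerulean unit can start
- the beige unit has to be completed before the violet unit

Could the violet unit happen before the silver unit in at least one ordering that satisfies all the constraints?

Nothing in the constraints forces the silver unit before the violet unit — there is no chain from the silver unit to the violet unit.
That means at least one valid schedule has the violet unit before the silver unit.

Yes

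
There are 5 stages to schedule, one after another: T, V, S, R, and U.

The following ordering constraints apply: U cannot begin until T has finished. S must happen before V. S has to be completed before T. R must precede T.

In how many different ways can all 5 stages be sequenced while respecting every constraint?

2 stages have no prerequisites (S, R), so any of them could come first.
Systematically extending each partial ordering one stage at a time and counting, there are 7 complete orderings.

7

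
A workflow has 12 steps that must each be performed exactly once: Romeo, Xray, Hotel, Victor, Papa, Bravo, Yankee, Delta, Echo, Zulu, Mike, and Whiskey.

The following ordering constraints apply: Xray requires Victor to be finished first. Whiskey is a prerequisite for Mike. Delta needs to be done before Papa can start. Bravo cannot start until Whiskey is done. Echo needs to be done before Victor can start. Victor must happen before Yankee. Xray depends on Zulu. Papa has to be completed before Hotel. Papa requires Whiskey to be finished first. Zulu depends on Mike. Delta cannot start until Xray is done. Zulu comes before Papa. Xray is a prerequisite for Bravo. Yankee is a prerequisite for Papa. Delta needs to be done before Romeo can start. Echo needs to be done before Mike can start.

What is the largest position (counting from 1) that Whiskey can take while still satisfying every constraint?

The steps that are forced after Whiskey, directly or by a chain of constraints, are Romeo, Xray, Hotel, Papa, Bravo, Delta, Zulu, Mike. That's 8 steps.
So at least 8 steps follow Whiskey, putting Whiskey no later than position 4. That position is achievable by scheduling everything else first.

4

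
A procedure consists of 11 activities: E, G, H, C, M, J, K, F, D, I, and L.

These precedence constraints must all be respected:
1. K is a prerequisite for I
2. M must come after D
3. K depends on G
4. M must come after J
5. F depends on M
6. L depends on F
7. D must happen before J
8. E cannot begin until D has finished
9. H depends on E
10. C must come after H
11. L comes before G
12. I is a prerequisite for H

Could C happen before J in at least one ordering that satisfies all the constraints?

The constraints give a chain J → M → F → L → G → K → I → H → C, which forces J before C.
So no valid ordering can have C before J.

No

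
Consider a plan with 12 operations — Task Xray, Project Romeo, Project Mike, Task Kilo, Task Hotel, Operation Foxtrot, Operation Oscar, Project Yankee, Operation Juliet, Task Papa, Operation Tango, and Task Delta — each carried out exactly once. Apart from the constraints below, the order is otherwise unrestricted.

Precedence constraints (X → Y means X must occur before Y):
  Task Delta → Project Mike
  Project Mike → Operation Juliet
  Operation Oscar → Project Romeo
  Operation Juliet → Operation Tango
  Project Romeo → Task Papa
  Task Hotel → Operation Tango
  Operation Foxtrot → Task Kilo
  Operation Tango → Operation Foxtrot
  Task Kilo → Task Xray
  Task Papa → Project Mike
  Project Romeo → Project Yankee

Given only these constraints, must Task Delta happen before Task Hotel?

No

Nothing in the constraints links Task Delta and Task Hotel; they are unordered relative to each other.
There exist valid orderings with Task Hotel before Task Delta, so Task Delta is not required to come first.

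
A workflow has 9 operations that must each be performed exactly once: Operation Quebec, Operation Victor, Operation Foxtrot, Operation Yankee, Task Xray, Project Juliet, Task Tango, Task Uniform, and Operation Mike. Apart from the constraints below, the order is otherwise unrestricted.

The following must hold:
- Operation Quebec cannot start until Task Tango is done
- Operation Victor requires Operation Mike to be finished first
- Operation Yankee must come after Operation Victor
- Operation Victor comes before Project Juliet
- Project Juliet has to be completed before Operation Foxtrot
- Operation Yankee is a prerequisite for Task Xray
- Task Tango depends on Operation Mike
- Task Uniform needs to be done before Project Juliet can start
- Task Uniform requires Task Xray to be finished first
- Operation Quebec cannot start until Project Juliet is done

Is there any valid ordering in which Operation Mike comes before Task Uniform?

Operation Mike is actually forced before Task Uniform by the constraints, so certainly some valid ordering has Operation Mike first.

Yes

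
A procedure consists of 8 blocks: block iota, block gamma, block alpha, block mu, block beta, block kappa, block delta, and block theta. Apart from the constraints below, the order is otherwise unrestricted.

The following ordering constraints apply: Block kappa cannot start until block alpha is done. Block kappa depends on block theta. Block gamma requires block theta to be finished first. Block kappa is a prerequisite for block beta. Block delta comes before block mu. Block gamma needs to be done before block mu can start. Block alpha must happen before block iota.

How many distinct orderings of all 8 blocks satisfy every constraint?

The blocks with no prerequisites are block alpha, block delta, block theta; any of them can be placed first.
Systematically extending each partial ordering one block at a time and counting, there are 473 complete orderings.

473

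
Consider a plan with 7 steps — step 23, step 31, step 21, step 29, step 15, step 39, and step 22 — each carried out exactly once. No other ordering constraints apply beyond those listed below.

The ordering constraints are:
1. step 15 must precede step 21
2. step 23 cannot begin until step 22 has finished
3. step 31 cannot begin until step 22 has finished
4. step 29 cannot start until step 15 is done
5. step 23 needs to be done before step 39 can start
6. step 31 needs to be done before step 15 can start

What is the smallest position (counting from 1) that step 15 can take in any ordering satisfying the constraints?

Working backwards through the constraints from step 15, its full set of required predecessors is step 31, step 22 — 2 of them.
With 2 mandatory predecessors, the earliest step 15 can sit is position 2+1 = 3, and placing just those 2 first achieves it.

3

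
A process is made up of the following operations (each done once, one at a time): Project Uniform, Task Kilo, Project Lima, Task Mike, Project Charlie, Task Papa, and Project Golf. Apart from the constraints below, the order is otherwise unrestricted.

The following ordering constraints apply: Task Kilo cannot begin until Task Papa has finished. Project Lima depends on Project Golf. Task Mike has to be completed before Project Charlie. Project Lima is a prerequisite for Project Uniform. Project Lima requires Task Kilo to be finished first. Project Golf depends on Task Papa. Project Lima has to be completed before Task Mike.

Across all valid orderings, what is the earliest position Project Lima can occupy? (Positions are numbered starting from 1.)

The operations that are forced before Project Lima, directly or transitively, are Task Kilo, Task Papa, Project Golf. That's 3 operations.
So at minimum 3 operations come before Project Lima, putting Project Lima no earlier than position 4. That position is achievable by scheduling exactly those predecessors first.

4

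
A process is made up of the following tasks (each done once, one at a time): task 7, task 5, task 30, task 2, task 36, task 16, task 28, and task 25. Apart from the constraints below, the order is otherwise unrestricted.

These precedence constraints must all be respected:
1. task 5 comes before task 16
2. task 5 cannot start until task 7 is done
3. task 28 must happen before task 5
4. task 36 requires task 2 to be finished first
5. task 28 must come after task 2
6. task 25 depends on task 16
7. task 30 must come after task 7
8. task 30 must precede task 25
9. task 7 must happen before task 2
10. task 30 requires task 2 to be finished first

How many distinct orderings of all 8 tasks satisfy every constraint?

24

Only task 7 has no prerequisites, so it must go first.
Counting all ways to extend the partial order to a total order gives 24.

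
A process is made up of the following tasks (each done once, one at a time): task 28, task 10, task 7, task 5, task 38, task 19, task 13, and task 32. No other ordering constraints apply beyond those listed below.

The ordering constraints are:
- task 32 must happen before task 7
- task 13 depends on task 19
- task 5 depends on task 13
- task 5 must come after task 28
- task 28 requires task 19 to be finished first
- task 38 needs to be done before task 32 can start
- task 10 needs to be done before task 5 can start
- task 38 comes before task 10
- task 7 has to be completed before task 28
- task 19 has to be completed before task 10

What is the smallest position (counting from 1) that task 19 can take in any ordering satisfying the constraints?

Task 19 has no prerequisites at all, so it can go in position 1.

1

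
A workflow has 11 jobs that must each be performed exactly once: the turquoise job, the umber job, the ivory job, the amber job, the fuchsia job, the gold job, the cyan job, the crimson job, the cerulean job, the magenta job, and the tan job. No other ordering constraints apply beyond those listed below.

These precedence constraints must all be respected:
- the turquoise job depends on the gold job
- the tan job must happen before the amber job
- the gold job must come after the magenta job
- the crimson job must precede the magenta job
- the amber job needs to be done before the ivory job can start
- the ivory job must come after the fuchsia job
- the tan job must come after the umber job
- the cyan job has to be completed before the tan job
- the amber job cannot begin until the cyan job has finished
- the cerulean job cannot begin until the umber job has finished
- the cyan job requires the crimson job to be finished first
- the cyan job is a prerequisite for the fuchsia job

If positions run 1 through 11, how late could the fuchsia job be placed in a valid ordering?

10

Following the constraints forward from the fuchsia job, its only required successor is the ivory job.
With 1 mandatory successor out of 11 jobs total, the latest slot for the fuchsia job is 11−1 = 10, and it's reachable by doing all non-successors before the fuchsia job.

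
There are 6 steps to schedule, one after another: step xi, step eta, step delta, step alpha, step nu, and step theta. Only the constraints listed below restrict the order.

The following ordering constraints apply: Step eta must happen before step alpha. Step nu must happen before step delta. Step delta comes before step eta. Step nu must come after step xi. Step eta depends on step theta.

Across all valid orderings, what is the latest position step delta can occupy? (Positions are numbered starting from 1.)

4

Following every chain forward from step delta, the steps that must come later are step eta, step alpha — 2 of them.
So at least 2 steps follow step delta, putting step delta no later than position 4. That position is achievable by scheduling everything else first.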